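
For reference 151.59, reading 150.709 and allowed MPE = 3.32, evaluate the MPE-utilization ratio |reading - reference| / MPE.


e = indication - reference = 150.709 - 151.59 = -0.8810
|e| = 0.8810
ratio = |e| / MPE = 0.8810 / 3.32
ratio = 0.2654

0.2654


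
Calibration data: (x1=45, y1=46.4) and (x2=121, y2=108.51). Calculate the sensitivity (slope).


slope = (y2 - y1) / (x2 - x1)
= (108.51 - 46.4) / (121 - 45)
= 62.1100 / 76
= 0.8172

0.8172


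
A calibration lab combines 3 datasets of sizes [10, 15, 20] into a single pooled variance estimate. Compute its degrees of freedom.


nu = sum_i (n_i - 1)
nu = ((10 - 1) + (15 - 1) + (20 - 1))
nu = 9 + 14 + 19
nu = 42

42


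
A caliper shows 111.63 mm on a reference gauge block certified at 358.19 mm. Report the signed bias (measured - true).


Systematic error = measured - true
= 111.63 - 358.19
= -246.5600

-246.5600


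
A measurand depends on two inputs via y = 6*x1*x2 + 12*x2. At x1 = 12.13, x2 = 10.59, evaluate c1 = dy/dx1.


y = 6*x1*x2 + 12*x2
dy/dx1 = 6*x2
Evaluate at x2 = 10.59: c1 = 6 * 10.59
c1 = 63.5400

63.5400


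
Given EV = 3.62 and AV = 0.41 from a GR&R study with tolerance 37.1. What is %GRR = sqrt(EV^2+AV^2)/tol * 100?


GRR = sqrt(EV^2 + AV^2) = sqrt(3.62^2 + 0.41^2) = 3.6431442
%GRR = GRR / tol * 100 = 3.6431442 / 37.1 * 100
%GRR = 9.8198

9.8198


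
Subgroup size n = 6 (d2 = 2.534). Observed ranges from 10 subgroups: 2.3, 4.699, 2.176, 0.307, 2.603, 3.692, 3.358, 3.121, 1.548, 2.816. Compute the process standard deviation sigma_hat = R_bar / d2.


R_bar = (2.3 + 4.699 + 2.176 + 0.307 + 2.603 + 3.692 + 3.358 + 3.121 + 1.548 + 2.816) / 10
R_bar = 26.62 / 10 = 2.662
sigma_hat = R_bar / d2 = 2.662 / 2.534 = 1.0505

1.0505


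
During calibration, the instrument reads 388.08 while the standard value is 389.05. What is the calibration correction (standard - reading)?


Correction = standard - reading
= 389.05 - 388.08
= 0.9700

0.9700


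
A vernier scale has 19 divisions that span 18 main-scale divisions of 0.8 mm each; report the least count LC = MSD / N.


LC = MSD / n_div
= 0.8 / 19
= 0.0421

0.0421


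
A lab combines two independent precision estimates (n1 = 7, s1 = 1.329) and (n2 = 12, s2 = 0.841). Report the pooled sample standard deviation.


s_p = sqrt(((n1-1)*s1^2 + (n2-1)*s2^2) / (n1+n2-2))
numerator = (7-1)*1.329^2 + (12-1)*0.841^2 = 10.597446 + 7.780091 = 18.377537
denominator = 7 + 12 - 2 = 17
s_p^2 = 18.377537 / 17 = 1.0810316
s_p = sqrt(1.0810316) = 1.0397

1.0397


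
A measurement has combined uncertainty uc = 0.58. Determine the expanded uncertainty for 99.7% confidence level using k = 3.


U = k * uc
U = 3 * 0.58
U = 1.7400

1.7400


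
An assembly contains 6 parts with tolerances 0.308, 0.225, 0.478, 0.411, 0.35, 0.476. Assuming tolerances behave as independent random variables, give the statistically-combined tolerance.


RSS = sqrt(0.308^2 + 0.225^2 + 0.478^2 + 0.411^2 + 0.35^2 + 0.476^2)
= sqrt(0.89197)
= 0.9444

0.9444


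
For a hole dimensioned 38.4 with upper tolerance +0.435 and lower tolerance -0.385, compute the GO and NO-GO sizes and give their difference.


GO = nominal - lower_tol (smallest hole = maximum material condition)
GO = 38.4 - 0.385 = 38.015
NO-GO = nominal + upper_tol (largest hole = least material condition)
NO-GO = 38.4 + 0.435 = 38.835
spread = NO-GO - GO = 38.835 - 38.015 = 0.8200

0.8200


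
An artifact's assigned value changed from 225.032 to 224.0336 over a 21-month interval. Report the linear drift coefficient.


rate = (v2 - v1) / months
= (224.0336 - 225.032) / 21
= -0.9984 / 21
= -0.0475

-0.0475


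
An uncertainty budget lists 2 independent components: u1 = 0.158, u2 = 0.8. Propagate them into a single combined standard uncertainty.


uc = sqrt(0.158^2 + 0.8^2)
uc = sqrt(0.664964)
uc = 0.8155

0.8155


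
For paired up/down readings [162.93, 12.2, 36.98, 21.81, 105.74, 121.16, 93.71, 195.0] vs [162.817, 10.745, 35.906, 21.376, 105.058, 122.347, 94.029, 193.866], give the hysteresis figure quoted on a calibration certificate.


|162.93 - 162.817| = 0.1130
|12.2 - 10.745| = 1.4550
|36.98 - 35.906| = 1.0740
|21.81 - 21.376| = 0.4340
|105.74 - 105.058| = 0.6820
|121.16 - 122.347| = 1.1870
|93.71 - 94.029| = 0.3190
|195.0 - 193.866| = 1.1340
hysteresis = max(diffs) = 1.4550

1.4550


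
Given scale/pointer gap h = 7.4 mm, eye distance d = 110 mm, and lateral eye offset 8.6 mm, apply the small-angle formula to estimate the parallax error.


error = h * offset / d
= 7.4 * 8.6 / 110
= 0.5785

0.5785


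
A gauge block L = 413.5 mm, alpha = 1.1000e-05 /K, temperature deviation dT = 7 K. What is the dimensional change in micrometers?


dL = L * alpha * dT
= 413.5 * 1.1000e-05 * 7
= 0.0318395 mm
dL_um = 0.0318395 * 1000 = 31.8395 um

31.8395


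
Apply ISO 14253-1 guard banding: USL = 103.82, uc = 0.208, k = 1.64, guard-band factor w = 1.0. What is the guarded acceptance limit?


U = k * uc = 1.64 * 0.208 = 0.34112
guard band g = w * U = 1.0 * 0.34112 = 0.34112
AL = USL - g = 103.82 - 0.34112
AL = 103.4789

103.4789


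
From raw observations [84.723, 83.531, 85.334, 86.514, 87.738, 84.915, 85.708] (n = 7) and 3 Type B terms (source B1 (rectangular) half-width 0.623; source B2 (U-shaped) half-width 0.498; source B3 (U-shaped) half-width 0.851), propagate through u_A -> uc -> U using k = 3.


mean = (84.723 + 83.531 + 85.334 + 86.514 + 87.738 + 84.915 + 85.708) / 7 = 85.49471429
s = sqrt(sum((x - mean)^2)/(n-1)) = 1.3497147
u_A = s / sqrt(n) = 1.3497147 / sqrt(7) = 0.51014421
u_B1 = 0.623 / sqrt(3) = 0.35968922
u_B2 = 0.498 / sqrt(2) = 0.35213918
u_B3 = 0.851 / sqrt(2) = 0.60174787
uc = sqrt(0.51014421^2 + 0.35968922^2 + 0.35213918^2 + 0.60174787^2) = 0.9358023
U = k * uc = 3 * 0.9358023
U = 2.8074

2.8074


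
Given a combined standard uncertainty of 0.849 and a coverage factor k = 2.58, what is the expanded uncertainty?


U = k * uc
U = 2.58 * 0.849
U = 2.1904

2.1904


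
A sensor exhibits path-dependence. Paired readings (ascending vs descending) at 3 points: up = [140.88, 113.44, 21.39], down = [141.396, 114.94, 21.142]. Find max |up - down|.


|140.88 - 141.396| = 0.5160
|113.44 - 114.94| = 1.5000
|21.39 - 21.142| = 0.2480
hysteresis = max(diffs) = 1.5000

1.5000


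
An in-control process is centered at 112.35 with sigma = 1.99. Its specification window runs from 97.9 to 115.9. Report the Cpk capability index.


Cpu = (USL - mean) / (3*sigma) = (115.9 - 112.35) / (3*1.99) = 0.5946
Cpl = (mean - LSL) / (3*sigma) = (112.35 - 97.9) / (3*1.99) = 2.4204
Cpk = min(Cpu, Cpl) = 0.5946

0.5946


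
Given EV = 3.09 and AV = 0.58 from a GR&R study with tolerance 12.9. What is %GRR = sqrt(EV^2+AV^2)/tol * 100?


GRR = sqrt(EV^2 + AV^2) = sqrt(3.09^2 + 0.58^2) = 3.1439625
%GRR = GRR / tol * 100 = 3.1439625 / 12.9 * 100
%GRR = 24.3718

24.3718


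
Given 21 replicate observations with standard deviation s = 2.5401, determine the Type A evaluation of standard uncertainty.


u_A = s / sqrt(n)
u_A = 2.5401 / sqrt(21)
u_A = 2.5401 / 4.5825757
u_A = 0.5543

0.5543


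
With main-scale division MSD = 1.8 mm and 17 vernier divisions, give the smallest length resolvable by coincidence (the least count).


LC = MSD / n_div
= 1.8 / 17
= 0.1059

0.1059


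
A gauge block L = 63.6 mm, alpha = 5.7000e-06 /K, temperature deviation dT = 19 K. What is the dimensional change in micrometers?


dL = L * alpha * dT
= 63.6 * 5.7000e-06 * 19
= 0.0068879 mm
dL_um = 0.0068879 * 1000 = 6.8879 um

6.8879


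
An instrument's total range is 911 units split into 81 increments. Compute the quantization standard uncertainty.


resolution = range / divisions
resolution = 911 / 81 = 11.246914
u_res = resolution / (2*sqrt(3))
u_res = 11.246914 / 3.4641016
u_res = 3.2467

3.2467


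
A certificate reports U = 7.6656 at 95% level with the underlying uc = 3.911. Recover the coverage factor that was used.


k = U / uc
k = 7.6656 / 3.911
k = 1.96

1.96


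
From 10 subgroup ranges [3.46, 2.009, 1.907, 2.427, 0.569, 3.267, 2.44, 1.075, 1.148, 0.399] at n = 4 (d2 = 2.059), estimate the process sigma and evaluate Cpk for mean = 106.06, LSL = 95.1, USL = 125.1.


R_bar = (3.46 + 2.009 + 1.907 + 2.427 + 0.569 + 3.267 + 2.44 + 1.075 + 1.148 + 0.399) / 10 = 1.8701
sigma = R_bar / d2 = 1.8701 / 2.059 = 0.90825644
Cp = (USL - LSL)/(6*sigma) = (125.1 - 95.1)/(6*0.90825644) = 5.5051
Cpu = (125.1 - 106.06)/(3*0.90825644) = 6.9877
Cpl = (106.06 - 95.1)/(3*0.90825644) = 4.0224
Cpk = min(Cpu, Cpl) = 4.0224

4.0224


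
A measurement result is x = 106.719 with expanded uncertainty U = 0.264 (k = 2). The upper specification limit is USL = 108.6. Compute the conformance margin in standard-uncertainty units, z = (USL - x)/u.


u = U / k = 0.264 / 2 = 0.132
margin = |USL - x| = |108.6 - 106.719| = 1.881
z = margin / u = 1.881 / 0.132
z = 14.2500

14.2500


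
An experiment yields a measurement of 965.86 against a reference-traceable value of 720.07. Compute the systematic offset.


Systematic error = measured - true
= 965.86 - 720.07
= 245.7900

245.7900


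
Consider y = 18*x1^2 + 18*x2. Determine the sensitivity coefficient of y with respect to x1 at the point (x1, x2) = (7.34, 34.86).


y = 18*x1^2 + 18*x2
dy/dx1 = 2*18*x1
Evaluate at x1 = 7.34: c1 = 36 * 7.34
c1 = 264.2400

264.2400


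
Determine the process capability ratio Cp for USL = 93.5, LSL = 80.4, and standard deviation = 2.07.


Cp = (USL - LSL) / (6 * sigma)
= (93.5 - 80.4) / (6 * 2.07)
= 13.1000 / 12.4200
= 1.0548

1.0548


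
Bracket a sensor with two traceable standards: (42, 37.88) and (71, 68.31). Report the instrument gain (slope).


slope = (y2 - y1) / (x2 - x1)
= (68.31 - 37.88) / (71 - 42)
= 30.4300 / 29
= 1.0493

1.0493


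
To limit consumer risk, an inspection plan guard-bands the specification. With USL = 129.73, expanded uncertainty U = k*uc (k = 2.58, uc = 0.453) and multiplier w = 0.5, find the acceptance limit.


U = k * uc = 2.58 * 0.453 = 1.16874
guard band g = w * U = 0.5 * 1.16874 = 0.58437
AL = USL - g = 129.73 - 0.58437
AL = 129.1456

129.1456


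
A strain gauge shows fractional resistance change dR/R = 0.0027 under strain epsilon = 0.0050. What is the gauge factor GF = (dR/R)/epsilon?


GF = (dR/R) / epsilon
= 0.0027 / 0.0050
= 0.5400

0.5400


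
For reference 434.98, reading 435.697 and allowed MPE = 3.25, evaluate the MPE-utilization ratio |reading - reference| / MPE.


e = indication - reference = 435.697 - 434.98 = 0.7170
|e| = 0.7170
ratio = |e| / MPE = 0.7170 / 3.25
ratio = 0.2206

0.2206


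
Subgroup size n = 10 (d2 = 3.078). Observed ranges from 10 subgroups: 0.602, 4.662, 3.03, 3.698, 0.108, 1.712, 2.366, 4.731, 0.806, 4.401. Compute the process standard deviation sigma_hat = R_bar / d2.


R_bar = (0.602 + 4.662 + 3.03 + 3.698 + 0.108 + 1.712 + 2.366 + 4.731 + 0.806 + 4.401) / 10
R_bar = 26.116 / 10 = 2.6116
sigma_hat = R_bar / d2 = 2.6116 / 3.078 = 0.8485

0.8485


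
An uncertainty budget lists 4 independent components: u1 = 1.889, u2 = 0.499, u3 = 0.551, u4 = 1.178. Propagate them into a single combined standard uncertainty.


uc = sqrt(1.889^2 + 0.499^2 + 0.551^2 + 1.178^2)
uc = sqrt(5.508607)
uc = 2.3470

2.3470


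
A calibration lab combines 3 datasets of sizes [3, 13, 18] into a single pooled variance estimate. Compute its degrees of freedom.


nu = sum_i (n_i - 1)
nu = ((3 - 1) + (13 - 1) + (18 - 1))
nu = 2 + 12 + 17
nu = 31

31


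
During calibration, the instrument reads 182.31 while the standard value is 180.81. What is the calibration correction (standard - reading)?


Correction = standard - reading
= 180.81 - 182.31
= -1.5000

-1.5000


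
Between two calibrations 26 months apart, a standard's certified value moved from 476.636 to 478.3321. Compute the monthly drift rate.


rate = (v2 - v1) / months
= (478.3321 - 476.636) / 26
= 1.6961 / 26
= 0.0652

0.0652


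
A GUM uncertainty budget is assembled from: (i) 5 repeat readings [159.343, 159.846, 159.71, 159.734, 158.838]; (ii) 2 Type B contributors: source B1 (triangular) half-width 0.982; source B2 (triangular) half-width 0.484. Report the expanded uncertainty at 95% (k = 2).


mean = (159.343 + 159.846 + 159.71 + 159.734 + 158.838) / 5 = 159.4942
s = sqrt(sum((x - mean)^2)/(n-1)) = 0.41270353
u_A = s / sqrt(n) = 0.41270353 / sqrt(5) = 0.18456663
u_B1 = 0.982 / sqrt(6) = 0.40089982
u_B2 = 0.484 / sqrt(6) = 0.19759217
uc = sqrt(0.18456663^2 + 0.40089982^2 + 0.19759217^2) = 0.48355783
U = k * uc = 2 * 0.48355783
U = 0.9671

0.9671


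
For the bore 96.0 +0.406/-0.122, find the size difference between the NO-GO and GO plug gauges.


GO = nominal - lower_tol (smallest hole = maximum material condition)
GO = 96.0 - 0.122 = 95.878
NO-GO = nominal + upper_tol (largest hole = least material condition)
NO-GO = 96.0 + 0.406 = 96.406
spread = NO-GO - GO = 96.406 - 95.878 = 0.5280

0.5280


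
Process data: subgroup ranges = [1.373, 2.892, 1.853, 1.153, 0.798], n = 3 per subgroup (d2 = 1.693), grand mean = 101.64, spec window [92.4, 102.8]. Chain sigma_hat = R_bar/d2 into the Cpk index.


R_bar = (1.373 + 2.892 + 1.853 + 1.153 + 0.798) / 5 = 1.6138
sigma = R_bar / d2 = 1.6138 / 1.693 = 0.95321914
Cp = (USL - LSL)/(6*sigma) = (102.8 - 92.4)/(6*0.95321914) = 1.8184
Cpu = (102.8 - 101.64)/(3*0.95321914) = 0.4056
Cpl = (101.64 - 92.4)/(3*0.95321914) = 3.2312
Cpk = min(Cpu, Cpl) = 0.4056

0.4056


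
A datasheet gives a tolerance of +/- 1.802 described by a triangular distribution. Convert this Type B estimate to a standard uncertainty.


u_B = half_width / sqrt(6)
u_B = 1.802 / 2.4494897
u_B = 0.7357

0.7357


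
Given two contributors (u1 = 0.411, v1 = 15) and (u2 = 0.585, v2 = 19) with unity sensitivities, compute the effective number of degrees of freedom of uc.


uc = sqrt(u1^2 + u2^2) = sqrt(0.411^2 + 0.585^2) = 0.71494475
v_eff = uc^4 / (u1^4/v1 + u2^4/v2)
= 0.71494475^4 / (0.411^4/15 + 0.585^4/19)
= 0.26127023 / 0.0080663896
v_eff = 32.3900

32.3900


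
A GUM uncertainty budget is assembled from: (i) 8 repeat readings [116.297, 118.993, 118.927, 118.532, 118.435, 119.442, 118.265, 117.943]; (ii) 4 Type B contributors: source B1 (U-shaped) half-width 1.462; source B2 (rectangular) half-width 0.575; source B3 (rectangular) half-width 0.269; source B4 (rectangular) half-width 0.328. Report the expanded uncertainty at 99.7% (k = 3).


mean = (116.297 + 118.993 + 118.927 + 118.532 + 118.435 + 119.442 + 118.265 + 117.943) / 8 = 118.35425
s = sqrt(sum((x - mean)^2)/(n-1)) = 0.95369428
u_A = s / sqrt(n) = 0.95369428 / sqrt(8) = 0.33718185
u_B1 = 1.462 / sqrt(2) = 1.0337901
u_B2 = 0.575 / sqrt(3) = 0.3319764
u_B3 = 0.269 / sqrt(3) = 0.15530722
u_B4 = 0.328 / sqrt(3) = 0.18937089
uc = sqrt(0.33718185^2 + 1.0337901^2 + 0.3319764^2 + 0.15530722^2 + 0.18937089^2) = 1.1630149
U = k * uc = 3 * 1.1630149
U = 3.4890

3.4890


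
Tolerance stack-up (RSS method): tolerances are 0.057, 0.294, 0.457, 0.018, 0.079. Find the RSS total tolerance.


RSS = sqrt(0.057^2 + 0.294^2 + 0.457^2 + 0.018^2 + 0.079^2)
= sqrt(0.305099)
= 0.5524

0.5524


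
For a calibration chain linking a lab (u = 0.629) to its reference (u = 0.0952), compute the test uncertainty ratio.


TUR = u_lab / u_ref
= 0.629 / 0.0952
= 6.6071

6.6071


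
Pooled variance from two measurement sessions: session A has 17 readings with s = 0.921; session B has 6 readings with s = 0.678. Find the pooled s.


s_p = sqrt(((n1-1)*s1^2 + (n2-1)*s2^2) / (n1+n2-2))
numerator = (17-1)*0.921^2 + (6-1)*0.678^2 = 13.571856 + 2.29842 = 15.870276
denominator = 17 + 6 - 2 = 21
s_p^2 = 15.870276 / 21 = 0.75572743
s_p = sqrt(0.75572743) = 0.8693

0.8693


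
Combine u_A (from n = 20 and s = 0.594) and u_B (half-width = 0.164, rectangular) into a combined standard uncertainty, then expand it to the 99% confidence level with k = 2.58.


u_A = s / sqrt(n) = 0.594 / sqrt(20) = 0.13282244
u_B = half_width / sqrt(3) = 0.164 / sqrt(3) = 0.094685444
uc = sqrt(u_A^2 + u_B^2) = sqrt(0.13282244^2 + 0.094685444^2) = 0.16311693
U = k * uc = 2.58 * 0.16311693
U = 0.4208

0.4208


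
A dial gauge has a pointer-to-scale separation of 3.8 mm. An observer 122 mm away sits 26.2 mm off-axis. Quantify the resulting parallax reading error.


error = h * offset / d
= 3.8 * 26.2 / 122
= 0.8161

0.8161


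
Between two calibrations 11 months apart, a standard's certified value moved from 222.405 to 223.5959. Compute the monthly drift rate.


rate = (v2 - v1) / months
= (223.5959 - 222.405) / 11
= 1.1909 / 11
= 0.1083

0.1083


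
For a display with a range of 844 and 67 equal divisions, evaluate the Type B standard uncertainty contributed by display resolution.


resolution = range / divisions
resolution = 844 / 67 = 12.597015
u_res = resolution / (2*sqrt(3))
u_res = 12.597015 / 3.4641016
u_res = 3.6364

3.6364


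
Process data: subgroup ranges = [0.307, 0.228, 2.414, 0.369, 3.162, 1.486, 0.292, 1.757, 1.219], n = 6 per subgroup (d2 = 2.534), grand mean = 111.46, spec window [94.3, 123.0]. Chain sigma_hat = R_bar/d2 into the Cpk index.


R_bar = (0.307 + 0.228 + 2.414 + 0.369 + 3.162 + 1.486 + 0.292 + 1.757 + 1.219) / 9 = 1.2482222
sigma = R_bar / d2 = 1.2482222 / 2.534 = 0.49258966
Cp = (USL - LSL)/(6*sigma) = (123.0 - 94.3)/(6*0.49258966) = 9.7106
Cpu = (123.0 - 111.46)/(3*0.49258966) = 7.8091
Cpl = (111.46 - 94.3)/(3*0.49258966) = 11.6121
Cpk = min(Cpu, Cpl) = 7.8091

7.8091


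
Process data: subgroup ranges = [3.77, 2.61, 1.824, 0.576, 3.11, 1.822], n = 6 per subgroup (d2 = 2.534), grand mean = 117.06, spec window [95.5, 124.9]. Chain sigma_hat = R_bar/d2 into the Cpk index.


R_bar = (3.77 + 2.61 + 1.824 + 0.576 + 3.11 + 1.822) / 6 = 2.2853333
sigma = R_bar / d2 = 2.2853333 / 2.534 = 0.90186792
Cp = (USL - LSL)/(6*sigma) = (124.9 - 95.5)/(6*0.90186792) = 5.4332
Cpu = (124.9 - 117.06)/(3*0.90186792) = 2.8977
Cpl = (117.06 - 95.5)/(3*0.90186792) = 7.9686
Cpk = min(Cpu, Cpl) = 2.8977

2.8977


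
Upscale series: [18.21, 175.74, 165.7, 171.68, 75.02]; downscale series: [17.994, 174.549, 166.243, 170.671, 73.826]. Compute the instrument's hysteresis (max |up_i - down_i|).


|18.21 - 17.994| = 0.2160
|175.74 - 174.549| = 1.1910
|165.7 - 166.243| = 0.5430
|171.68 - 170.671| = 1.0090
|75.02 - 73.826| = 1.1940
hysteresis = max(diffs) = 1.1940

1.1940


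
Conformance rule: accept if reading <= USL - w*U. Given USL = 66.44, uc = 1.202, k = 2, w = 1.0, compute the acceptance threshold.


U = k * uc = 2 * 1.202 = 2.404
guard band g = w * U = 1.0 * 2.404 = 2.404
AL = USL - g = 66.44 - 2.404
AL = 64.0360

64.0360


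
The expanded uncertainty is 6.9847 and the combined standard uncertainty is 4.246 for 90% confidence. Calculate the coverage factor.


k = U / uc
k = 6.9847 / 4.246
k = 1.645

1.645


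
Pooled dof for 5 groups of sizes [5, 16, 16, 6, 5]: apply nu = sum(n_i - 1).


nu = sum_i (n_i - 1)
nu = ((5 - 1) + (16 - 1) + (16 - 1) + (6 - 1) + (5 - 1))
nu = 4 + 15 + 15 + 5 + 4
nu = 43

43


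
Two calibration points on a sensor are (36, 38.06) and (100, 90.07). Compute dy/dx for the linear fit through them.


slope = (y2 - y1) / (x2 - x1)
= (90.07 - 38.06) / (100 - 36)
= 52.0100 / 64
= 0.8127

0.8127


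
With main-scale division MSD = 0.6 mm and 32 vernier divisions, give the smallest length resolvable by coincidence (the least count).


LC = MSD / n_div
= 0.6 / 32
= 0.0187

0.0187


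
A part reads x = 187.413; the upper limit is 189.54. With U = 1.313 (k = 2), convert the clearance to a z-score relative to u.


u = U / k = 1.313 / 2 = 0.6565
margin = |USL - x| = |189.54 - 187.413| = 2.127
z = margin / u = 2.127 / 0.6565
z = 3.2399

3.2399


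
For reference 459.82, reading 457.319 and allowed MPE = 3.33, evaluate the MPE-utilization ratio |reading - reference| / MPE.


e = indication - reference = 457.319 - 459.82 = -2.5010
|e| = 2.5010
ratio = |e| / MPE = 2.5010 / 3.33
ratio = 0.7511

0.7511


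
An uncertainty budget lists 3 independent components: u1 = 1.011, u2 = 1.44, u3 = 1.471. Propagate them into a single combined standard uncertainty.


uc = sqrt(1.011^2 + 1.44^2 + 1.471^2)
uc = sqrt(5.259562)
uc = 2.2934

2.2934


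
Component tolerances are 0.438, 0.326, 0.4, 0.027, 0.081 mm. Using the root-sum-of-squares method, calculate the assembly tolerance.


RSS = sqrt(0.438^2 + 0.326^2 + 0.4^2 + 0.027^2 + 0.081^2)
= sqrt(0.46541)
= 0.6822

0.6822


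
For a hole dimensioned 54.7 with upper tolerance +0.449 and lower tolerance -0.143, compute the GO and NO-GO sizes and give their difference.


GO = nominal - lower_tol (smallest hole = maximum material condition)
GO = 54.7 - 0.143 = 54.557
NO-GO = nominal + upper_tol (largest hole = least material condition)
NO-GO = 54.7 + 0.449 = 55.149
spread = NO-GO - GO = 55.149 - 54.557 = 0.5920

0.5920


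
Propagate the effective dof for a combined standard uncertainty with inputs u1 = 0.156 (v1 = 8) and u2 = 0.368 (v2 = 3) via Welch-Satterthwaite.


uc = sqrt(u1^2 + u2^2) = sqrt(0.156^2 + 0.368^2) = 0.39969989
v_eff = uc^4 / (u1^4/v1 + u2^4/v2)
= 0.39969989^4 / (0.156^4/8 + 0.368^4/3)
= 0.025523258 / 0.00618725
v_eff = 4.1251

4.1251


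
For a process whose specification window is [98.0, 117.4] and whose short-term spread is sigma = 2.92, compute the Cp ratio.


Cp = (USL - LSL) / (6 * sigma)
= (117.4 - 98.0) / (6 * 2.92)
= 19.4000 / 17.5200
= 1.1073

1.1073


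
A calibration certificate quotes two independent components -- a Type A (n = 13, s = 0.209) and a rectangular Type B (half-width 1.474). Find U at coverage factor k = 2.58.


u_A = s / sqrt(n) = 0.209 / sqrt(13) = 0.057966171
u_B = half_width / sqrt(3) = 1.474 / sqrt(3) = 0.8510143
uc = sqrt(u_A^2 + u_B^2) = sqrt(0.057966171^2 + 0.8510143^2) = 0.85298618
U = k * uc = 2.58 * 0.85298618
U = 2.2007

2.2007


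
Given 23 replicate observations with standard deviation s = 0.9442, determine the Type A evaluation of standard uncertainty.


u_A = s / sqrt(n)
u_A = 0.9442 / sqrt(23)
u_A = 0.9442 / 4.7958315
u_A = 0.1969

0.1969


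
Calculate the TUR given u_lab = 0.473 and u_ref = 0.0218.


TUR = u_lab / u_ref
= 0.473 / 0.0218
= 21.6972

21.6972


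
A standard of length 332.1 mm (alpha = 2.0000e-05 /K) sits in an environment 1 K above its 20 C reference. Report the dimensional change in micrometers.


dL = L * alpha * dT
= 332.1 * 2.0000e-05 * 1
= 0.0066420 mm
dL_um = 0.0066420 * 1000 = 6.6420 um

6.6420


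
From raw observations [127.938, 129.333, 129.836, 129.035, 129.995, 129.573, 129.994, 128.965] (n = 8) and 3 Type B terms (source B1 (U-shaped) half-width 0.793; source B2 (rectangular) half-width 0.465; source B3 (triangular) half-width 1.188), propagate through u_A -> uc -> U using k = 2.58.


mean = (127.938 + 129.333 + 129.836 + 129.035 + 129.995 + 129.573 + 129.994 + 128.965) / 8 = 129.333625
s = sqrt(sum((x - mean)^2)/(n-1)) = 0.69241027
u_A = s / sqrt(n) = 0.69241027 / sqrt(8) = 0.244804
u_B1 = 0.793 / sqrt(2) = 0.56073568
u_B2 = 0.465 / sqrt(3) = 0.26846788
u_B3 = 1.188 / sqrt(6) = 0.48499897
uc = sqrt(0.244804^2 + 0.56073568^2 + 0.26846788^2 + 0.48499897^2) = 0.8256225
U = k * uc = 2.58 * 0.8256225
U = 2.1301

2.1301


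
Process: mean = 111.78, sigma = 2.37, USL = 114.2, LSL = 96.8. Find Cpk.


Cpu = (USL - mean) / (3*sigma) = (114.2 - 111.78) / (3*2.37) = 0.3404
Cpl = (mean - LSL) / (3*sigma) = (111.78 - 96.8) / (3*2.37) = 2.1069
Cpk = min(Cpu, Cpl) = 0.3404

0.3404


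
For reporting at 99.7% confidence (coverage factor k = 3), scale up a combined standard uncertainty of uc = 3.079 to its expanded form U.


U = k * uc
U = 3 * 3.079
U = 9.2370

9.2370


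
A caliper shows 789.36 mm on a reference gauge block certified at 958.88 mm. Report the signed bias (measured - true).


Systematic error = measured - true
= 789.36 - 958.88
= -169.5200

-169.5200


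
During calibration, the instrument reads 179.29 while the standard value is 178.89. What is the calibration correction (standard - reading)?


Correction = standard - reading
= 178.89 - 179.29
= -0.4000

-0.4000


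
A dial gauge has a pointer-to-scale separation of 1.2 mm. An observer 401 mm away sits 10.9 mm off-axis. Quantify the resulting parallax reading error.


error = h * offset / d
= 1.2 * 10.9 / 401
= 0.0326

0.0326


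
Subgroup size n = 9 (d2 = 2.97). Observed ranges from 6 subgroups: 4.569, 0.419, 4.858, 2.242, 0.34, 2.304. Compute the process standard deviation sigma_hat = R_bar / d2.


R_bar = (4.569 + 0.419 + 4.858 + 2.242 + 0.34 + 2.304) / 6
R_bar = 14.732 / 6 = 2.4553333
sigma_hat = R_bar / d2 = 2.4553333 / 2.97 = 0.8267

0.8267


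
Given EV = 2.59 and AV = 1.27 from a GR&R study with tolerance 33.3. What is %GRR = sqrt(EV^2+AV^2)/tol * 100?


GRR = sqrt(EV^2 + AV^2) = sqrt(2.59^2 + 1.27^2) = 2.8846144
%GRR = GRR / tol * 100 = 2.8846144 / 33.3 * 100
%GRR = 8.6625

8.6625


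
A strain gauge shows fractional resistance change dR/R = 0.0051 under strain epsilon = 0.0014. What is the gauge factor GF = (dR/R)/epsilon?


GF = (dR/R) / epsilon
= 0.0051 / 0.0014
= 3.6429

3.6429


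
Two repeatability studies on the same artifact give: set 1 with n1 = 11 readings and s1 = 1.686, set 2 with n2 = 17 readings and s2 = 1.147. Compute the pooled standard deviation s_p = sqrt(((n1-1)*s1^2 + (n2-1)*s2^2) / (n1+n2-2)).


s_p = sqrt(((n1-1)*s1^2 + (n2-1)*s2^2) / (n1+n2-2))
numerator = (11-1)*1.686^2 + (17-1)*1.147^2 = 28.42596 + 21.049744 = 49.475704
denominator = 11 + 17 - 2 = 26
s_p^2 = 49.475704 / 26 = 1.9029117
s_p = sqrt(1.9029117) = 1.3795

1.3795


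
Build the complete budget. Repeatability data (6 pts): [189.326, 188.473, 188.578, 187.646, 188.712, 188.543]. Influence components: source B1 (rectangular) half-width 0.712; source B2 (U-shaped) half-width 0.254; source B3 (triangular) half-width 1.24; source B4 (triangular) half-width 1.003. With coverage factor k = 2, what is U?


mean = (189.326 + 188.473 + 188.578 + 187.646 + 188.712 + 188.543) / 6 = 188.5463333
s = sqrt(sum((x - mean)^2)/(n-1)) = 0.53894663
u_A = s / sqrt(n) = 0.53894663 / sqrt(6) = 0.22002404
u_B1 = 0.712 / sqrt(3) = 0.41107339
u_B2 = 0.254 / sqrt(2) = 0.17960512
u_B3 = 1.24 / sqrt(6) = 0.50622788
u_B4 = 1.003 / sqrt(6) = 0.40947304
uc = sqrt(0.22002404^2 + 0.41107339^2 + 0.17960512^2 + 0.50622788^2 + 0.40947304^2) = 0.82072209
U = k * uc = 2 * 0.82072209
U = 1.6414

1.6414


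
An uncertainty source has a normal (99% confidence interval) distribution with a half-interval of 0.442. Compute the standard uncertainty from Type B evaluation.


u_B = half_width / 2.576
u_B = 0.442 / 2.576
u_B = 0.1716

0.1716


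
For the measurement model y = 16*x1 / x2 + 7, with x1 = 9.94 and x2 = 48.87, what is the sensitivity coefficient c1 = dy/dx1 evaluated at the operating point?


y = 16*x1 / x2 + 7
dy/dx1 = 16/x2
Evaluate at x2 = 48.87: c1 = 16 / 48.87
c1 = 0.3274

0.3274


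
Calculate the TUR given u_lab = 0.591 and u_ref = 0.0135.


TUR = u_lab / u_ref
= 0.591 / 0.0135
= 43.7778

43.7778


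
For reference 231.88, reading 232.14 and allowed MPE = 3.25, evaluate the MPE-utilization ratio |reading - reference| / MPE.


e = indication - reference = 232.14 - 231.88 = 0.2600
|e| = 0.2600
ratio = |e| / MPE = 0.2600 / 3.25
ratio = 0.0800

0.0800


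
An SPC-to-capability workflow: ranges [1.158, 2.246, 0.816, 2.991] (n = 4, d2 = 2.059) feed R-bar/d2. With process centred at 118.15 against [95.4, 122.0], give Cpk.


R_bar = (1.158 + 2.246 + 0.816 + 2.991) / 4 = 1.80275
sigma = R_bar / d2 = 1.80275 / 2.059 = 0.87554638
Cp = (USL - LSL)/(6*sigma) = (122.0 - 95.4)/(6*0.87554638) = 5.0635
Cpu = (122.0 - 118.15)/(3*0.87554638) = 1.4658
Cpl = (118.15 - 95.4)/(3*0.87554638) = 8.6613
Cpk = min(Cpu, Cpl) = 1.4658

1.4658


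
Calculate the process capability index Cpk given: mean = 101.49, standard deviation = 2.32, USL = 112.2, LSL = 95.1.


Cpu = (USL - mean) / (3*sigma) = (112.2 - 101.49) / (3*2.32) = 1.5388
Cpl = (mean - LSL) / (3*sigma) = (101.49 - 95.1) / (3*2.32) = 0.9181
Cpk = min(Cpu, Cpl) = 0.9181

0.9181


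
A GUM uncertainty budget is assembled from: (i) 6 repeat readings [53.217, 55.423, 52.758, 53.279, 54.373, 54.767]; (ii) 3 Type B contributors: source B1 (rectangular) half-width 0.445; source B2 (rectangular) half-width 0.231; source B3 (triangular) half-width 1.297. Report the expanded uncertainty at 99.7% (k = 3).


mean = (53.217 + 55.423 + 52.758 + 53.279 + 54.373 + 54.767) / 6 = 53.9695
s = sqrt(sum((x - mean)^2)/(n-1)) = 1.0413702
u_A = s / sqrt(n) = 1.0413702 / sqrt(6) = 0.4251376
u_B1 = 0.445 / sqrt(3) = 0.25692087
u_B2 = 0.231 / sqrt(3) = 0.13336791
u_B3 = 1.297 / sqrt(6) = 0.52949803
uc = sqrt(0.4251376^2 + 0.25692087^2 + 0.13336791^2 + 0.52949803^2) = 0.73817713
U = k * uc = 3 * 0.73817713
U = 2.2145

2.2145


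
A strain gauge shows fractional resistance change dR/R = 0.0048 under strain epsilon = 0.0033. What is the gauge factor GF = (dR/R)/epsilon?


GF = (dR/R) / epsilon
= 0.0048 / 0.0033
= 1.4545

1.4545


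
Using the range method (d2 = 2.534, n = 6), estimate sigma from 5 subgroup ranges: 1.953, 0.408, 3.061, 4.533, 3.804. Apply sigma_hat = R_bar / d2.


R_bar = (1.953 + 0.408 + 3.061 + 4.533 + 3.804) / 5
R_bar = 13.759 / 5 = 2.7518
sigma_hat = R_bar / d2 = 2.7518 / 2.534 = 1.0860

1.0860


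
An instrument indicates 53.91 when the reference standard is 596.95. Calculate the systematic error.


Systematic error = measured - true
= 53.91 - 596.95
= -543.0400

-543.0400


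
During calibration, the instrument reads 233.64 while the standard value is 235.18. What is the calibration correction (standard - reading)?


Correction = standard - reading
= 235.18 - 233.64
= 1.5400

1.5400


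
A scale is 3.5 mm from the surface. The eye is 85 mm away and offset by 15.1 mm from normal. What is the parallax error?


error = h * offset / d
= 3.5 * 15.1 / 85
= 0.6218

0.6218


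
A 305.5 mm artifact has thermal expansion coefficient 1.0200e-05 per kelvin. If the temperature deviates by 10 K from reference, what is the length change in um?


dL = L * alpha * dT
= 305.5 * 1.0200e-05 * 10
= 0.0311610 mm
dL_um = 0.0311610 * 1000 = 31.1610 um

31.1610


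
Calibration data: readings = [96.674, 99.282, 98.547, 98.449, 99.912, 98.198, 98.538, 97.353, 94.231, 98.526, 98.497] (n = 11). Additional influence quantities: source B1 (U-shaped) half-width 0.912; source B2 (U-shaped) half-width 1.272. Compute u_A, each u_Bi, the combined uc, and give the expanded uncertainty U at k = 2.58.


mean = (96.674 + 99.282 + 98.547 + 98.449 + 99.912 + 98.198 + 98.538 + 97.353 + 94.231 + 98.526 + 98.497) / 11 = 98.01881818
s = sqrt(sum((x - mean)^2)/(n-1)) = 1.5175889
u_A = s / sqrt(n) = 1.5175889 / sqrt(11) = 0.45757027
u_B1 = 0.912 / sqrt(2) = 0.64488138
u_B2 = 1.272 / sqrt(2) = 0.89943983
uc = sqrt(0.45757027^2 + 0.64488138^2 + 0.89943983^2) = 1.1975953
U = k * uc = 2.58 * 1.1975953
U = 3.0898

3.0898


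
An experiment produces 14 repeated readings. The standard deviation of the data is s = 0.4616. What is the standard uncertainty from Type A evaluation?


u_A = s / sqrt(n)
u_A = 0.4616 / sqrt(14)
u_A = 0.4616 / 3.7416574
u_A = 0.1234

0.1234


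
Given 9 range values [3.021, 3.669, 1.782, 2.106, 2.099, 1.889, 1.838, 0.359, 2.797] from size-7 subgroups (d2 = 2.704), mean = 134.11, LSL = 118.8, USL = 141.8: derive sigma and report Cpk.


R_bar = (3.021 + 3.669 + 1.782 + 2.106 + 2.099 + 1.889 + 1.838 + 0.359 + 2.797) / 9 = 2.1733333
sigma = R_bar / d2 = 2.1733333 / 2.704 = 0.80374752
Cp = (USL - LSL)/(6*sigma) = (141.8 - 118.8)/(6*0.80374752) = 4.7693
Cpu = (141.8 - 134.11)/(3*0.80374752) = 3.1892
Cpl = (134.11 - 118.8)/(3*0.80374752) = 6.3494
Cpk = min(Cpu, Cpl) = 3.1892

3.1892


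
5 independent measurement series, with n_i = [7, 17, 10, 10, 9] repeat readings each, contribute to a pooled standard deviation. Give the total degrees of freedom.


nu = sum_i (n_i - 1)
nu = ((7 - 1) + (17 - 1) + (10 - 1) + (10 - 1) + (9 - 1))
nu = 6 + 16 + 9 + 9 + 8
nu = 48

48


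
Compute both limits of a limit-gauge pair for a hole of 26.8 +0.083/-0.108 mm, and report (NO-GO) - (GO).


GO = nominal - lower_tol (smallest hole = maximum material condition)
GO = 26.8 - 0.108 = 26.692
NO-GO = nominal + upper_tol (largest hole = least material condition)
NO-GO = 26.8 + 0.083 = 26.883
spread = NO-GO - GO = 26.883 - 26.692 = 0.1910

0.1910


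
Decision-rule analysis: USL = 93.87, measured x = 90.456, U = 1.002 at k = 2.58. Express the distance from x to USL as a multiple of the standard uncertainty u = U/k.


u = U / k = 1.002 / 2.58 = 0.38837209
margin = |USL - x| = |93.87 - 90.456| = 3.414
z = margin / u = 3.414 / 0.38837209
z = 8.7905

8.7905


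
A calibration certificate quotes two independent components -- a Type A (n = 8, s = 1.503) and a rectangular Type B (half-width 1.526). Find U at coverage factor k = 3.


u_A = s / sqrt(n) = 1.503 / sqrt(8) = 0.53139075
u_B = half_width / sqrt(3) = 1.526 / sqrt(3) = 0.88103651
uc = sqrt(u_A^2 + u_B^2) = sqrt(0.53139075^2 + 0.88103651^2) = 1.0288836
U = k * uc = 3 * 1.0288836
U = 3.0867

3.0867


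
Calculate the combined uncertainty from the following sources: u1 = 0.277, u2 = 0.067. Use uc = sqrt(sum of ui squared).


uc = sqrt(0.277^2 + 0.067^2)
uc = sqrt(0.081218)
uc = 0.2850

0.2850


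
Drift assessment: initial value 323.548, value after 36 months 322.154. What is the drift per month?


rate = (v2 - v1) / months
= (322.154 - 323.548) / 36
= -1.3940 / 36
= -0.0387

-0.0387


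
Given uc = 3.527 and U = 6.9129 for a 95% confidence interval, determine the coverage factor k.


k = U / uc
k = 6.9129 / 3.527
k = 1.96

1.96


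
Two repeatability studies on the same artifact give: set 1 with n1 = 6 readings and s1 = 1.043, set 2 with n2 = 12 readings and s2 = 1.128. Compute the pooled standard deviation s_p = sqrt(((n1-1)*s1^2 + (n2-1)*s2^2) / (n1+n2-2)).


s_p = sqrt(((n1-1)*s1^2 + (n2-1)*s2^2) / (n1+n2-2))
numerator = (6-1)*1.043^2 + (12-1)*1.128^2 = 5.439245 + 13.996224 = 19.435469
denominator = 6 + 12 - 2 = 16
s_p^2 = 19.435469 / 16 = 1.2147168
s_p = sqrt(1.2147168) = 1.1021

1.1021


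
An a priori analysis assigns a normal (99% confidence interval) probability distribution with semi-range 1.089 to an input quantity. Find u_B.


u_B = half_width / 2.576
u_B = 1.089 / 2.576
u_B = 0.4227

0.4227


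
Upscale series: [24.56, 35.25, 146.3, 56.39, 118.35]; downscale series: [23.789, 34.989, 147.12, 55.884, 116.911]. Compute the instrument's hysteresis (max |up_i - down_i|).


|24.56 - 23.789| = 0.7710
|35.25 - 34.989| = 0.2610
|146.3 - 147.12| = 0.8200
|56.39 - 55.884| = 0.5060
|118.35 - 116.911| = 1.4390
hysteresis = max(diffs) = 1.4390

1.4390


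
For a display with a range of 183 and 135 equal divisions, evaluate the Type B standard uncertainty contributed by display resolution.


resolution = range / divisions
resolution = 183 / 135 = 1.3555556
u_res = resolution / (2*sqrt(3))
u_res = 1.3555556 / 3.4641016
u_res = 0.3913

0.3913


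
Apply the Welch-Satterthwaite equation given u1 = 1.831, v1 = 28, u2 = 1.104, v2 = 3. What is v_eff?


uc = sqrt(u1^2 + u2^2) = sqrt(1.831^2 + 1.104^2) = 2.1380779
v_eff = uc^4 / (u1^4/v1 + u2^4/v2)
= 2.1380779^4 / (1.831^4/28 + 1.104^4/3)
= 20.897489 / 0.89658743
v_eff = 23.3078

23.3078


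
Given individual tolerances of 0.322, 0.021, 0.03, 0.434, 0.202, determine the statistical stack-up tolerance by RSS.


RSS = sqrt(0.322^2 + 0.021^2 + 0.03^2 + 0.434^2 + 0.202^2)
= sqrt(0.334185)
= 0.5781

0.5781


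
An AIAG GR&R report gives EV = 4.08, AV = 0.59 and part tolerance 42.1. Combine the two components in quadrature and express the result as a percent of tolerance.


GRR = sqrt(EV^2 + AV^2) = sqrt(4.08^2 + 0.59^2) = 4.1224386
%GRR = GRR / tol * 100 = 4.1224386 / 42.1 * 100
%GRR = 9.7920

9.7920


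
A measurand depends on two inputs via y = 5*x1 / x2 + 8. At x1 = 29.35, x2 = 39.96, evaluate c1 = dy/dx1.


y = 5*x1 / x2 + 8
dy/dx1 = 5/x2
Evaluate at x2 = 39.96: c1 = 5 / 39.96
c1 = 0.1251

0.1251


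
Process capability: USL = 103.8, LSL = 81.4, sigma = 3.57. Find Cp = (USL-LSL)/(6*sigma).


Cp = (USL - LSL) / (6 * sigma)
= (103.8 - 81.4) / (6 * 3.57)
= 22.4000 / 21.4200
= 1.0458

1.0458


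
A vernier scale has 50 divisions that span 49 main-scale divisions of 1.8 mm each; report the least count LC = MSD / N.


LC = MSD / n_div
= 1.8 / 50
= 0.0360

0.0360


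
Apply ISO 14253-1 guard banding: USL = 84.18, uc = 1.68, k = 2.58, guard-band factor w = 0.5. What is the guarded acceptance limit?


U = k * uc = 2.58 * 1.68 = 4.3344
guard band g = w * U = 0.5 * 4.3344 = 2.1672
AL = USL - g = 84.18 - 2.1672
AL = 82.0128

82.0128


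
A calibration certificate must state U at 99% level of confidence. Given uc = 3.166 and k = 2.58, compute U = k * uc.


U = k * uc
U = 2.58 * 3.166
U = 8.1683

8.1683


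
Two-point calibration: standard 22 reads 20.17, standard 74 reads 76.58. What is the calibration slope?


slope = (y2 - y1) / (x2 - x1)
= (76.58 - 20.17) / (74 - 22)
= 56.4100 / 52
= 1.0848

1.0848


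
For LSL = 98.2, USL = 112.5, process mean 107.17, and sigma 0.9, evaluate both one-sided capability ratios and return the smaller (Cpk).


Cpu = (USL - mean) / (3*sigma) = (112.5 - 107.17) / (3*0.9) = 1.9741
Cpl = (mean - LSL) / (3*sigma) = (107.17 - 98.2) / (3*0.9) = 3.3222
Cpk = min(Cpu, Cpl) = 1.9741

1.9741


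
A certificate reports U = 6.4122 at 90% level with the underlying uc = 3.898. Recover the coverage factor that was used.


k = U / uc
k = 6.4122 / 3.898
k = 1.645

1.645


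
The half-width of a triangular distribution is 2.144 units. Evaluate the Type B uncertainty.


u_B = half_width / sqrt(6)
u_B = 2.144 / 2.4494897
u_B = 0.8753

0.8753


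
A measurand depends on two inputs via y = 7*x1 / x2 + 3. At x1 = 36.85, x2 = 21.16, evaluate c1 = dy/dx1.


y = 7*x1 / x2 + 3
dy/dx1 = 7/x2
Evaluate at x2 = 21.16: c1 = 7 / 21.16
c1 = 0.3308

0.3308


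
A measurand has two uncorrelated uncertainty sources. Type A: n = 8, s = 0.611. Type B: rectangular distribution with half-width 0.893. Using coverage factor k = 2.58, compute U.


u_A = s / sqrt(n) = 0.611 / sqrt(8) = 0.21602112
u_B = half_width / sqrt(3) = 0.893 / sqrt(3) = 0.51557379
uc = sqrt(u_A^2 + u_B^2) = sqrt(0.21602112^2 + 0.51557379^2) = 0.55900041
U = k * uc = 2.58 * 0.55900041
U = 1.4422

1.4422


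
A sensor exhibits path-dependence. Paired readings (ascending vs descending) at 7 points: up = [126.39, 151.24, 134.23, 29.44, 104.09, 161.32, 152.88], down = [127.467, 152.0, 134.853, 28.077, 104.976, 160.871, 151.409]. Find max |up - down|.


|126.39 - 127.467| = 1.0770
|151.24 - 152.0| = 0.7600
|134.23 - 134.853| = 0.6230
|29.44 - 28.077| = 1.3630
|104.09 - 104.976| = 0.8860
|161.32 - 160.871| = 0.4490
|152.88 - 151.409| = 1.4710
hysteresis = max(diffs) = 1.4710

1.4710


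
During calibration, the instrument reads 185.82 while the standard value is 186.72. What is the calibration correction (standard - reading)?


Correction = standard - reading
= 186.72 - 185.82
= 0.9000

0.9000


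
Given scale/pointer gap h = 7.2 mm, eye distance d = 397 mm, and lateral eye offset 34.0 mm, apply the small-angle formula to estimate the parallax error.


error = h * offset / d
= 7.2 * 34.0 / 397
= 0.6166

0.6166


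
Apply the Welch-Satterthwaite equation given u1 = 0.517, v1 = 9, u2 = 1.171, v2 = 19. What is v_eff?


uc = sqrt(u1^2 + u2^2) = sqrt(0.517^2 + 1.171^2) = 1.2800508
v_eff = uc^4 / (u1^4/v1 + u2^4/v2)
= 1.2800508^4 / (0.517^4/9 + 1.171^4/19)
= 2.6847807 / 0.10690141
v_eff = 25.1145

25.1145


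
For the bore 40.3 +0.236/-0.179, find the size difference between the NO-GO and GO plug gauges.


GO = nominal - lower_tol (smallest hole = maximum material condition)
GO = 40.3 - 0.179 = 40.121
NO-GO = nominal + upper_tol (largest hole = least material condition)
NO-GO = 40.3 + 0.236 = 40.536
spread = NO-GO - GO = 40.536 - 40.121 = 0.4150

0.4150
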